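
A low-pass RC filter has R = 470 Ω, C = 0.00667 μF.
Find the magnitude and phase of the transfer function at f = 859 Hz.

Step 1 — Angular frequency: ω = 2π·859 = 5397 rad/s.
Step 2 — Transfer function: H(jω) = 1/(1 + jωRC).
Step 3 — Denominator: 1 + jωRC = 1 + j·5397·470·6.67e-09 = 1 + j0.01692.
Step 4 — H = 0.9997 - j0.01692.
Step 5 — Magnitude: |H| = 0.9999 (-0.0 dB); phase: φ = -1.0°.

|H| = 0.9999 (-0.0 dB), φ = -1.0°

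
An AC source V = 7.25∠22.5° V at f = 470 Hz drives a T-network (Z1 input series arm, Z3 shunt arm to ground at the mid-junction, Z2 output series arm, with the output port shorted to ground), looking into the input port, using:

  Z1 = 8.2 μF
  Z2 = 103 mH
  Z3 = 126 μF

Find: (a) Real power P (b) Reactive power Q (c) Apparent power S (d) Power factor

Step 1 — Angular frequency: ω = 2π·f = 2π·470 = 2953 rad/s.
Step 2 — Component impedances:
  Z1: Z = 1/(jωC) = -j/(ω·C) = 0 - j41.3 Ω
  Z2: Z = jωL = j·2953·0.103 = 0 + j304.2 Ω
  Z3: Z = 1/(jωC) = -j/(ω·C) = 0 - j2.688 Ω
Step 3 — With the output port shorted to ground, the output series arm Z2 runs from the junction to ground; the shunt arm Z3 also runs from the junction to ground. They appear in parallel: Z3 || Z2 = 0 - j2.711 Ω.
Step 4 — Series with input arm Z1: Z_in = Z1 + (Z3 || Z2) = 0 - j44.01 Ω = 44.01∠-90.0° Ω.
Step 5 — Source phasor: V = 7.25∠22.5° V = 6.698 + j2.774 V.
Step 6 — Current: I = V / Z = -0.06305 + j0.1522 A = 0.1647∠112.5° A.
Step 7 — Complex power: S = V·I* = 0 - j1.194 VA.
Step 8 — Real power: P = Re(S) = 0 W.
Step 9 — Reactive power: Q = Im(S) = -1.194 VAR.
Step 10 — Apparent power: |S| = 1.194 VA.
Step 11 — Power factor: PF = P/|S| = 0 (leading).

(a) P = 0 W  (b) Q = -1.194 VAR  (c) S = 1.194 VA  (d) PF = 0 (leading)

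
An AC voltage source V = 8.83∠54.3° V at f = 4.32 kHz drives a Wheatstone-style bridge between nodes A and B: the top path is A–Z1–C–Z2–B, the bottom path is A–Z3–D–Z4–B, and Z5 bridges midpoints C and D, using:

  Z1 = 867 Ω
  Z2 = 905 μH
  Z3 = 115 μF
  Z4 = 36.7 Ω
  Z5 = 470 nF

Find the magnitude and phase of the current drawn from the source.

Step 1 — Angular frequency: ω = 2π·f = 2π·4320 = 2.714e+04 rad/s.
Step 2 — Component impedances:
  Z1: Z = R = 867 Ω
  Z2: Z = jωL = j·2.714e+04·0.000905 = 0 + j24.56 Ω
  Z3: Z = 1/(jωC) = -j/(ω·C) = 0 - j0.3204 Ω
  Z4: Z = R = 36.7 Ω
  Z5: Z = 1/(jωC) = -j/(ω·C) = 0 - j78.39 Ω
Step 3 — Bridge requires nodal analysis (the Z5 bridge couples midpoints C and D, so the two paths cannot be reduced to a simple series/parallel combination). Setting node B to ground and injecting 1 A at node A, the 3-node admittance system at A, C, D solves to V_A = Z_AB = 24.29 - j15.4 Ω = 28.77∠-32.4° Ω.
Step 4 — Source phasor: V = 8.83∠54.3° V = 5.153 + j7.171 V.
Step 5 — Ohm's law: I = V / Z_total = (5.153 + j7.171) / (24.29 - j15.4) = 0.01778 + j0.3064 A.
Step 6 — Convert to polar: |I| = 0.307 A, ∠I = 86.7°.

I = 0.307∠86.7° A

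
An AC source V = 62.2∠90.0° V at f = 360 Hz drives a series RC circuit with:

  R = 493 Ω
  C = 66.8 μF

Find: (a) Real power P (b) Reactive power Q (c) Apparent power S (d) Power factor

Step 1 — Angular frequency: ω = 2π·f = 2π·360 = 2262 rad/s.
Step 2 — Component impedances:
  R: Z = R = 493 Ω
  C: Z = 1/(jωC) = -j/(ω·C) = 0 - j6.618 Ω
Step 3 — Series combination: Z_total = R + C = 493 - j6.618 Ω = 493∠-0.8° Ω.
Step 4 — Source phasor: V = 62.2∠90.0° V = 0 + j62.2 V.
Step 5 — Current: I = V / Z = -0.001693 + j0.1261 A = 0.1262∠90.8° A.
Step 6 — Complex power: S = V·I* = 7.846 - j0.1053 VA.
Step 7 — Real power: P = Re(S) = 7.846 W.
Step 8 — Reactive power: Q = Im(S) = -0.1053 VAR.
Step 9 — Apparent power: |S| = 7.847 VA.
Step 10 — Power factor: PF = P/|S| = 0.9999 (leading).

(a) P = 7.846 W  (b) Q = -0.1053 VAR  (c) S = 7.847 VA  (d) PF = 0.9999 (leading)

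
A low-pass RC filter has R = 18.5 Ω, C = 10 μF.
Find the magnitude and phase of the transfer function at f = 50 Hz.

Step 1 — Angular frequency: ω = 2π·50 = 314.2 rad/s.
Step 2 — Transfer function: H(jω) = 1/(1 + jωRC).
Step 3 — Denominator: 1 + jωRC = 1 + j·314.2·18.5·1e-05 = 1 + j0.05812.
Step 4 — H = 0.9966 - j0.05792.
Step 5 — Magnitude: |H| = 0.9983 (-0.0 dB); phase: φ = -3.3°.

|H| = 0.9983 (-0.0 dB), φ = -3.3°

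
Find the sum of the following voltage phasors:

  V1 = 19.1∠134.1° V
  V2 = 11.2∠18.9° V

Step 1 — Convert each phasor to rectangular form:
  V1 = 19.1·(cos(134.1°) + j·sin(134.1°)) = -13.29 + j13.72 V
  V2 = 11.2·(cos(18.9°) + j·sin(18.9°)) = 10.6 + j3.628 V
Step 2 — Sum components: V_total = -2.696 + j17.34 V.
Step 3 — Convert to polar: |V_total| = 17.55 V, ∠V_total = 98.8°.

V_total = 17.55∠98.8° V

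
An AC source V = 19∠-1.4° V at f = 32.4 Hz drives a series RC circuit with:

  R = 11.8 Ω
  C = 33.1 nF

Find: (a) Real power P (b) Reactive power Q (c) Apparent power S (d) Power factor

Step 1 — Angular frequency: ω = 2π·f = 2π·32.4 = 203.6 rad/s.
Step 2 — Component impedances:
  R: Z = R = 11.8 Ω
  C: Z = 1/(jωC) = -j/(ω·C) = 0 - j1.484e+05 Ω
Step 3 — Series combination: Z_total = R + C = 11.8 - j1.484e+05 Ω = 1.484e+05∠-90.0° Ω.
Step 4 — Source phasor: V = 19∠-1.4° V = 18.99 - j0.4642 V.
Step 5 — Current: I = V / Z = 3.138e-06 + j0.000128 A = 0.000128∠88.6° A.
Step 6 — Complex power: S = V·I* = 1.934e-07 - j0.002433 VA.
Step 7 — Real power: P = Re(S) = 1.934e-07 W.
Step 8 — Reactive power: Q = Im(S) = -0.002433 VAR.
Step 9 — Apparent power: |S| = 0.002433 VA.
Step 10 — Power factor: PF = P/|S| = 7.951e-05 (leading).

(a) P = 1.934e-07 W  (b) Q = -0.002433 VAR  (c) S = 0.002433 VA  (d) PF = 7.951e-05 (leading)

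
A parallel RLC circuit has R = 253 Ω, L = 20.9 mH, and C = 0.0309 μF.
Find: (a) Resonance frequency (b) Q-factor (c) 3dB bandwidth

Step 1 — Resonance: ω₀ = 1/√(LC) = 1/√(0.0209·3.09e-08) = 3.935e+04 rad/s.
Step 2 — f₀ = ω₀/(2π) = 6263 Hz.
Step 3 — Parallel Q: Q = R/(ω₀L) = 253/(3.935e+04·0.0209) = 0.3076.
Step 4 — Bandwidth: Δω = ω₀/Q = 1.279e+05 rad/s; BW = Δω/(2π) = 2.036e+04 Hz.

(a) f₀ = 6263 Hz  (b) Q = 0.3076  (c) BW = 2.036e+04 Hz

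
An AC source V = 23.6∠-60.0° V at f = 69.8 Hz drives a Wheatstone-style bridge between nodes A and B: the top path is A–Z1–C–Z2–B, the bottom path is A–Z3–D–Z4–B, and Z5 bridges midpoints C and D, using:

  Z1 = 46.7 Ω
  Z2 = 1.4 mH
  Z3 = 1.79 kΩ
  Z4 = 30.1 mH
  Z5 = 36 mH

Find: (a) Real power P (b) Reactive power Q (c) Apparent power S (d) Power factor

Step 1 — Angular frequency: ω = 2π·f = 2π·69.8 = 438.6 rad/s.
Step 2 — Component impedances:
  Z1: Z = R = 46.7 Ω
  Z2: Z = jωL = j·438.6·0.0014 = 0 + j0.614 Ω
  Z3: Z = R = 1790 Ω
  Z4: Z = jωL = j·438.6·0.0301 = 0 + j13.2 Ω
  Z5: Z = jωL = j·438.6·0.036 = 0 + j15.79 Ω
Step 3 — Bridge requires nodal analysis (the Z5 bridge couples midpoints C and D, so the two paths cannot be reduced to a simple series/parallel combination). Setting node B to ground and injecting 1 A at node A, the 3-node admittance system at A, C, D solves to V_A = Z_AB = 45.51 + j0.5894 Ω = 45.52∠0.7° Ω.
Step 4 — Source phasor: V = 23.6∠-60.0° V = 11.8 - j20.44 V.
Step 5 — Current: I = V / Z = 0.2534 - j0.4523 A = 0.5185∠-60.7° A.
Step 6 — Complex power: S = V·I* = 12.24 + j0.1584 VA.
Step 7 — Real power: P = Re(S) = 12.24 W.
Step 8 — Reactive power: Q = Im(S) = 0.1584 VAR.
Step 9 — Apparent power: |S| = 12.24 VA.
Step 10 — Power factor: PF = P/|S| = 0.9999 (lagging).

(a) P = 12.24 W  (b) Q = 0.1584 VAR  (c) S = 12.24 VA  (d) PF = 0.9999 (lagging)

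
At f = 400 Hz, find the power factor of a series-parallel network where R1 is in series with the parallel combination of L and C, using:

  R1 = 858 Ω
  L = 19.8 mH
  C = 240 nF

Step 1 — Angular frequency: ω = 2π·f = 2π·400 = 2513 rad/s.
Step 2 — Component impedances:
  R1: Z = R = 858 Ω
  L: Z = jωL = j·2513·0.0198 = 0 + j49.76 Ω
  C: Z = 1/(jωC) = -j/(ω·C) = 0 - j1658 Ω
Step 3 — Parallel branch: L || C = 1/(1/L + 1/C) = 0 + j51.3 Ω.
Step 4 — Series with R1: Z_total = R1 + (L || C) = 858 + j51.3 Ω = 859.5∠3.4° Ω.
Step 5 — Power factor: PF = cos(φ) = Re(Z)/|Z| = 858/859.53 = 0.9982.
Step 6 — Type: Im(Z) = 51.3 ⇒ lagging (phase φ = 3.4°).

PF = 0.9982 (lagging, φ = 3.4°)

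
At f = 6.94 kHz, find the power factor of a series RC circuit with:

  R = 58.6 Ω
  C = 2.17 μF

Step 1 — Angular frequency: ω = 2π·f = 2π·6940 = 4.361e+04 rad/s.
Step 2 — Component impedances:
  R: Z = R = 58.6 Ω
  C: Z = 1/(jωC) = -j/(ω·C) = 0 - j10.57 Ω
Step 3 — Series combination: Z_total = R + C = 58.6 - j10.57 Ω = 59.55∠-10.2° Ω.
Step 4 — Power factor: PF = cos(φ) = Re(Z)/|Z| = 58.6/59.545 = 0.9841.
Step 5 — Type: Im(Z) = -10.57 ⇒ leading (phase φ = -10.2°).

PF = 0.9841 (leading, φ = -10.2°)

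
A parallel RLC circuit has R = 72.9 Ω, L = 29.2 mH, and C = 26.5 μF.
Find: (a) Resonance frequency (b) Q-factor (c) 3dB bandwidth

Step 1 — Resonance: ω₀ = 1/√(LC) = 1/√(0.0292·2.65e-05) = 1137 rad/s.
Step 2 — f₀ = ω₀/(2π) = 180.9 Hz.
Step 3 — Parallel Q: Q = R/(ω₀L) = 72.9/(1137·0.0292) = 2.196.
Step 4 — Bandwidth: Δω = ω₀/Q = 517.6 rad/s; BW = Δω/(2π) = 82.38 Hz.

(a) f₀ = 180.9 Hz  (b) Q = 2.196  (c) BW = 82.38 Hz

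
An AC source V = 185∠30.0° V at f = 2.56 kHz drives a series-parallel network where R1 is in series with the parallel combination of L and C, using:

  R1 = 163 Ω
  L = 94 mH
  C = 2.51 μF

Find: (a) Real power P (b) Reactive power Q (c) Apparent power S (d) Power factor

Step 1 — Angular frequency: ω = 2π·f = 2π·2560 = 1.608e+04 rad/s.
Step 2 — Component impedances:
  R1: Z = R = 163 Ω
  L: Z = jωL = j·1.608e+04·0.094 = 0 + j1512 Ω
  C: Z = 1/(jωC) = -j/(ω·C) = 0 - j24.77 Ω
Step 3 — Parallel branch: L || C = 1/(1/L + 1/C) = 0 - j25.18 Ω.
Step 4 — Series with R1: Z_total = R1 + (L || C) = 163 - j25.18 Ω = 164.9∠-8.8° Ω.
Step 5 — Source phasor: V = 185∠30.0° V = 160.2 + j92.5 V.
Step 6 — Current: I = V / Z = 0.8744 + j0.7026 A = 1.122∠38.8° A.
Step 7 — Complex power: S = V·I* = 205.1 - j31.68 VA.
Step 8 — Real power: P = Re(S) = 205.1 W.
Step 9 — Reactive power: Q = Im(S) = -31.68 VAR.
Step 10 — Apparent power: |S| = 207.5 VA.
Step 11 — Power factor: PF = P/|S| = 0.9883 (leading).

(a) P = 205.1 W  (b) Q = -31.68 VAR  (c) S = 207.5 VA  (d) PF = 0.9883 (leading)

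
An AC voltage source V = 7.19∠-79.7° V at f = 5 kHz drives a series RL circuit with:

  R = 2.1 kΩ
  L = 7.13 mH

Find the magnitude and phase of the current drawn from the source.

Step 1 — Angular frequency: ω = 2π·f = 2π·5000 = 3.142e+04 rad/s.
Step 2 — Component impedances:
  R: Z = R = 2100 Ω
  L: Z = jωL = j·3.142e+04·0.00713 = 0 + j224 Ω
Step 3 — Series combination: Z_total = R + L = 2100 + j224 Ω = 2112∠6.1° Ω.
Step 4 — Source phasor: V = 7.19∠-79.7° V = 1.286 - j7.074 V.
Step 5 — Ohm's law: I = V / Z_total = (1.286 - j7.074) / (2100 + j224) = 0.00025 - j0.003395 A.
Step 6 — Convert to polar: |I| = 0.003404 A, ∠I = -85.8°.

I = 0.003404∠-85.8° A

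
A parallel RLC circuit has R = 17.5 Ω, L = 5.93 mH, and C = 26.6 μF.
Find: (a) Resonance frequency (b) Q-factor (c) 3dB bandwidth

Step 1 — Resonance: ω₀ = 1/√(LC) = 1/√(0.00593·2.66e-05) = 2518 rad/s.
Step 2 — f₀ = ω₀/(2π) = 400.7 Hz.
Step 3 — Parallel Q: Q = R/(ω₀L) = 17.5/(2518·0.00593) = 1.172.
Step 4 — Bandwidth: Δω = ω₀/Q = 2148 rad/s; BW = Δω/(2π) = 341.9 Hz.

(a) f₀ = 400.7 Hz  (b) Q = 1.172  (c) BW = 341.9 Hz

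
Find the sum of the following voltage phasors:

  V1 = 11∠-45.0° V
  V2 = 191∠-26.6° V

Step 1 — Convert each phasor to rectangular form:
  V1 = 11·(cos(-45.0°) + j·sin(-45.0°)) = 7.778 - j7.778 V
  V2 = 191·(cos(-26.6°) + j·sin(-26.6°)) = 170.8 - j85.52 V
Step 2 — Sum components: V_total = 178.6 - j93.3 V.
Step 3 — Convert to polar: |V_total| = 201.5 V, ∠V_total = -27.6°.

V_total = 201.5∠-27.6° V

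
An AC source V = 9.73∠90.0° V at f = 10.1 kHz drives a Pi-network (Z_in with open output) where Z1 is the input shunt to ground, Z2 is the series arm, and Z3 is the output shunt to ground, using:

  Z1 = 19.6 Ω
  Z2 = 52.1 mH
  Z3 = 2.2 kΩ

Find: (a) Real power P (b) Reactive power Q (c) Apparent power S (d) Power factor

Step 1 — Angular frequency: ω = 2π·f = 2π·1.01e+04 = 6.346e+04 rad/s.
Step 2 — Component impedances:
  Z1: Z = R = 19.6 Ω
  Z2: Z = jωL = j·6.346e+04·0.0521 = 0 + j3306 Ω
  Z3: Z = R = 2200 Ω
Step 3 — With open output, the series arm Z2 and the output shunt Z3 appear in series to ground: Z2 + Z3 = 2200 + j3306 Ω.
Step 4 — Parallel with input shunt Z1: Z_in = Z1 || (Z2 + Z3) = 19.55 + j0.08009 Ω = 19.55∠0.2° Ω.
Step 5 — Source phasor: V = 9.73∠90.0° V = 0 + j9.73 V.
Step 6 — Current: I = V / Z = 0.00204 + j0.4978 A = 0.4978∠89.8° A.
Step 7 — Complex power: S = V·I* = 4.843 + j0.01985 VA.
Step 8 — Real power: P = Re(S) = 4.843 W.
Step 9 — Reactive power: Q = Im(S) = 0.01985 VAR.
Step 10 — Apparent power: |S| = 4.843 VA.
Step 11 — Power factor: PF = P/|S| = 1 (lagging).

(a) P = 4.843 W  (b) Q = 0.01985 VAR  (c) S = 4.843 VA  (d) PF = 1 (lagging)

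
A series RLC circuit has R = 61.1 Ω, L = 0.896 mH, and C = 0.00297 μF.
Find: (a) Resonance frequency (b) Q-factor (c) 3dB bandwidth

Step 1 — Resonance: ω₀ = 1/√(LC) = 1/√(0.000896·2.97e-09) = 6.13e+05 rad/s.
Step 2 — f₀ = ω₀/(2π) = 9.756e+04 Hz.
Step 3 — Series Q: Q = ω₀L/R = 6.13e+05·0.000896/61.1 = 8.989.
Step 4 — Bandwidth: Δω = ω₀/Q = 6.819e+04 rad/s; BW = Δω/(2π) = 1.085e+04 Hz.

(a) f₀ = 9.756e+04 Hz  (b) Q = 8.989  (c) BW = 1.085e+04 Hz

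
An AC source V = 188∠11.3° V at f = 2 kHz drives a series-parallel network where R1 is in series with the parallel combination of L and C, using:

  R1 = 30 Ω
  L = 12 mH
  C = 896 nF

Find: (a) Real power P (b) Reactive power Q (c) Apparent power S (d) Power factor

Step 1 — Angular frequency: ω = 2π·f = 2π·2000 = 1.257e+04 rad/s.
Step 2 — Component impedances:
  R1: Z = R = 30 Ω
  L: Z = jωL = j·1.257e+04·0.012 = 0 + j150.8 Ω
  C: Z = 1/(jωC) = -j/(ω·C) = 0 - j88.81 Ω
Step 3 — Parallel branch: L || C = 1/(1/L + 1/C) = 0 - j216.1 Ω.
Step 4 — Series with R1: Z_total = R1 + (L || C) = 30 - j216.1 Ω = 218.1∠-82.1° Ω.
Step 5 — Source phasor: V = 188∠11.3° V = 184.4 + j36.84 V.
Step 6 — Current: I = V / Z = -0.05104 + j0.8603 A = 0.8618∠93.4° A.
Step 7 — Complex power: S = V·I* = 22.28 - j160.5 VA.
Step 8 — Real power: P = Re(S) = 22.28 W.
Step 9 — Reactive power: Q = Im(S) = -160.5 VAR.
Step 10 — Apparent power: |S| = 162 VA.
Step 11 — Power factor: PF = P/|S| = 0.1375 (leading).

(a) P = 22.28 W  (b) Q = -160.5 VAR  (c) S = 162 VA  (d) PF = 0.1375 (leading)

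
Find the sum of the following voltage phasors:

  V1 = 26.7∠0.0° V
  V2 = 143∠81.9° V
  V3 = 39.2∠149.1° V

Step 1 — Convert each phasor to rectangular form:
  V1 = 26.7·(cos(0.0°) + j·sin(0.0°)) = 26.7 V
  V2 = 143·(cos(81.9°) + j·sin(81.9°)) = 20.15 + j141.6 V
  V3 = 39.2·(cos(149.1°) + j·sin(149.1°)) = -33.64 + j20.13 V
Step 2 — Sum components: V_total = 13.21 + j161.7 V.
Step 3 — Convert to polar: |V_total| = 162.2 V, ∠V_total = 85.3°.

V_total = 162.2∠85.3° V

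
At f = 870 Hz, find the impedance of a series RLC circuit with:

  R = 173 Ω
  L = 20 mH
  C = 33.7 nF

Step 1 — Angular frequency: ω = 2π·f = 2π·870 = 5466 rad/s.
Step 2 — Component impedances:
  R: Z = R = 173 Ω
  L: Z = jωL = j·5466·0.02 = 0 + j109.3 Ω
  C: Z = 1/(jωC) = -j/(ω·C) = 0 - j5428 Ω
Step 3 — Series combination: Z_total = R + L + C = 173 - j5319 Ω = 5322∠-88.1° Ω.

Z = 173 - j5319 Ω = 5322∠-88.1° Ω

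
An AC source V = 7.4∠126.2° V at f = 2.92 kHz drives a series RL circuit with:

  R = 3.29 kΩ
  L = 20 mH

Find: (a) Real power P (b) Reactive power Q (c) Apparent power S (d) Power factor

Step 1 — Angular frequency: ω = 2π·f = 2π·2920 = 1.835e+04 rad/s.
Step 2 — Component impedances:
  R: Z = R = 3290 Ω
  L: Z = jωL = j·1.835e+04·0.02 = 0 + j366.9 Ω
Step 3 — Series combination: Z_total = R + L = 3290 + j366.9 Ω = 3310∠6.4° Ω.
Step 4 — Source phasor: V = 7.4∠126.2° V = -4.37 + j5.972 V.
Step 5 — Current: I = V / Z = -0.001112 + j0.001939 A = 0.002235∠119.8° A.
Step 6 — Complex power: S = V·I* = 0.01644 + j0.001834 VA.
Step 7 — Real power: P = Re(S) = 0.01644 W.
Step 8 — Reactive power: Q = Im(S) = 0.001834 VAR.
Step 9 — Apparent power: |S| = 0.01654 VA.
Step 10 — Power factor: PF = P/|S| = 0.9938 (lagging).

(a) P = 0.01644 W  (b) Q = 0.001834 VAR  (c) S = 0.01654 VA  (d) PF = 0.9938 (lagging)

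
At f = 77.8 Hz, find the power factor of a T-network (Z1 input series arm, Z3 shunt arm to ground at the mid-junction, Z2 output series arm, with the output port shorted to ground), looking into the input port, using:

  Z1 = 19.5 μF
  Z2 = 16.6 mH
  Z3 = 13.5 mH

Step 1 — Angular frequency: ω = 2π·f = 2π·77.8 = 488.8 rad/s.
Step 2 — Component impedances:
  Z1: Z = 1/(jωC) = -j/(ω·C) = 0 - j104.9 Ω
  Z2: Z = jωL = j·488.8·0.0166 = 0 + j8.115 Ω
  Z3: Z = jωL = j·488.8·0.0135 = 0 + j6.599 Ω
Step 3 — With the output port shorted to ground, the output series arm Z2 runs from the junction to ground; the shunt arm Z3 also runs from the junction to ground. They appear in parallel: Z3 || Z2 = 0 + j3.639 Ω.
Step 4 — Series with input arm Z1: Z_in = Z1 + (Z3 || Z2) = 0 - j101.3 Ω = 101.3∠-90.0° Ω.
Step 5 — Power factor: PF = cos(φ) = Re(Z)/|Z| = 0/101.3 = 0.
Step 6 — Type: Im(Z) = -101.3 ⇒ leading (phase φ = -90.0°).

PF = 0 (leading, φ = -90.0°)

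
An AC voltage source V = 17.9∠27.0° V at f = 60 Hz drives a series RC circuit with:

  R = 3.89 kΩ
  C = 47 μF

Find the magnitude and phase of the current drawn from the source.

Step 1 — Angular frequency: ω = 2π·f = 2π·60 = 377 rad/s.
Step 2 — Component impedances:
  R: Z = R = 3890 Ω
  C: Z = 1/(jωC) = -j/(ω·C) = 0 - j56.44 Ω
Step 3 — Series combination: Z_total = R + C = 3890 - j56.44 Ω = 3890∠-0.8° Ω.
Step 4 — Source phasor: V = 17.9∠27.0° V = 15.95 + j8.126 V.
Step 5 — Ohm's law: I = V / Z_total = (15.95 + j8.126) / (3890 - j56.44) = 0.004069 + j0.002148 A.
Step 6 — Convert to polar: |I| = 0.004601 A, ∠I = 27.8°.

I = 0.004601∠27.8° A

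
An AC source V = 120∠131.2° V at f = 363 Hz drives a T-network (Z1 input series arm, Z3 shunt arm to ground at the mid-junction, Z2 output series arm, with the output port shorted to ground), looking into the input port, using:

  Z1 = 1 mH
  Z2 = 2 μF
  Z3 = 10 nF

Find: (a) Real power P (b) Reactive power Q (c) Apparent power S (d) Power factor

Step 1 — Angular frequency: ω = 2π·f = 2π·363 = 2281 rad/s.
Step 2 — Component impedances:
  Z1: Z = jωL = j·2281·0.001 = 0 + j2.281 Ω
  Z2: Z = 1/(jωC) = -j/(ω·C) = 0 - j219.2 Ω
  Z3: Z = 1/(jωC) = -j/(ω·C) = 0 - j4.384e+04 Ω
Step 3 — With the output port shorted to ground, the output series arm Z2 runs from the junction to ground; the shunt arm Z3 also runs from the junction to ground. They appear in parallel: Z3 || Z2 = 0 - j218.1 Ω.
Step 4 — Series with input arm Z1: Z_in = Z1 + (Z3 || Z2) = 0 - j215.9 Ω = 215.9∠-90.0° Ω.
Step 5 — Source phasor: V = 120∠131.2° V = -79.04 + j90.29 V.
Step 6 — Current: I = V / Z = -0.4183 - j0.3662 A = 0.5559∠-138.8° A.
Step 7 — Complex power: S = V·I* = 0 - j66.71 VA.
Step 8 — Real power: P = Re(S) = 0 W.
Step 9 — Reactive power: Q = Im(S) = -66.71 VAR.
Step 10 — Apparent power: |S| = 66.71 VA.
Step 11 — Power factor: PF = P/|S| = 0 (leading).

(a) P = 0 W  (b) Q = -66.71 VAR  (c) S = 66.71 VA  (d) PF = 0 (leading)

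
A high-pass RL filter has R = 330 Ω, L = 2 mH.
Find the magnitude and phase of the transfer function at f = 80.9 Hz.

Step 1 — Angular frequency: ω = 2π·80.9 = 508.3 rad/s.
Step 2 — Transfer function: H(jω) = jωL/(R + jωL).
Step 3 — Numerator jωL = j·1.017; denominator R + jωL = 330 + j1.017.
Step 4 — H = 9.49e-06 + j0.003081.
Step 5 — Magnitude: |H| = 0.003081 (-50.2 dB); phase: φ = 89.8°.

|H| = 0.003081 (-50.2 dB), φ = 89.8°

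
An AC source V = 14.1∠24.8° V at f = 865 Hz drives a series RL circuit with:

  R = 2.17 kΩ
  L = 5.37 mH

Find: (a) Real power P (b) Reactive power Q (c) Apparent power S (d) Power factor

Step 1 — Angular frequency: ω = 2π·f = 2π·865 = 5435 rad/s.
Step 2 — Component impedances:
  R: Z = R = 2170 Ω
  L: Z = jωL = j·5435·0.00537 = 0 + j29.19 Ω
Step 3 — Series combination: Z_total = R + L = 2170 + j29.19 Ω = 2170∠0.8° Ω.
Step 4 — Source phasor: V = 14.1∠24.8° V = 12.8 + j5.914 V.
Step 5 — Current: I = V / Z = 0.005934 + j0.002646 A = 0.006497∠24.0° A.
Step 6 — Complex power: S = V·I* = 0.0916 + j0.001232 VA.
Step 7 — Real power: P = Re(S) = 0.0916 W.
Step 8 — Reactive power: Q = Im(S) = 0.001232 VAR.
Step 9 — Apparent power: |S| = 0.09161 VA.
Step 10 — Power factor: PF = P/|S| = 0.9999 (lagging).

(a) P = 0.0916 W  (b) Q = 0.001232 VAR  (c) S = 0.09161 VA  (d) PF = 0.9999 (lagging)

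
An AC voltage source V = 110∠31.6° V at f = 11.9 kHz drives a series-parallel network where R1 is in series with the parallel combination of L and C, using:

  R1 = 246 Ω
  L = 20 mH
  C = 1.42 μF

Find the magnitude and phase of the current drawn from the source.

Step 1 — Angular frequency: ω = 2π·f = 2π·1.19e+04 = 7.477e+04 rad/s.
Step 2 — Component impedances:
  R1: Z = R = 246 Ω
  L: Z = jωL = j·7.477e+04·0.02 = 0 + j1495 Ω
  C: Z = 1/(jωC) = -j/(ω·C) = 0 - j9.419 Ω
Step 3 — Parallel branch: L || C = 1/(1/L + 1/C) = 0 - j9.478 Ω.
Step 4 — Series with R1: Z_total = R1 + (L || C) = 246 - j9.478 Ω = 246.2∠-2.2° Ω.
Step 5 — Source phasor: V = 110∠31.6° V = 93.69 + j57.64 V.
Step 6 — Ohm's law: I = V / Z_total = (93.69 + j57.64) / (246 - j9.478) = 0.3713 + j0.2486 A.
Step 7 — Convert to polar: |I| = 0.4468 A, ∠I = 33.8°.

I = 0.4468∠33.8° A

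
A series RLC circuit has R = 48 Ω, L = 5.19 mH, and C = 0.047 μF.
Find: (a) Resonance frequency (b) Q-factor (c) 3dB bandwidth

Step 1 — Resonance: ω₀ = 1/√(LC) = 1/√(0.00519·4.7e-08) = 6.403e+04 rad/s.
Step 2 — f₀ = ω₀/(2π) = 1.019e+04 Hz.
Step 3 — Series Q: Q = ω₀L/R = 6.403e+04·0.00519/48 = 6.923.
Step 4 — Bandwidth: Δω = ω₀/Q = 9249 rad/s; BW = Δω/(2π) = 1472 Hz.

(a) f₀ = 1.019e+04 Hz  (b) Q = 6.923  (c) BW = 1472 Hz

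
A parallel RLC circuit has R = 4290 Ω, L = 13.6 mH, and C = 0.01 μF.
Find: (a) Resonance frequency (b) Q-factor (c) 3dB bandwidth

Step 1 — Resonance: ω₀ = 1/√(LC) = 1/√(0.0136·1e-08) = 8.575e+04 rad/s.
Step 2 — f₀ = ω₀/(2π) = 1.365e+04 Hz.
Step 3 — Parallel Q: Q = R/(ω₀L) = 4290/(8.575e+04·0.0136) = 3.679.
Step 4 — Bandwidth: Δω = ω₀/Q = 2.331e+04 rad/s; BW = Δω/(2π) = 3710 Hz.

(a) f₀ = 1.365e+04 Hz  (b) Q = 3.679  (c) BW = 3710 Hz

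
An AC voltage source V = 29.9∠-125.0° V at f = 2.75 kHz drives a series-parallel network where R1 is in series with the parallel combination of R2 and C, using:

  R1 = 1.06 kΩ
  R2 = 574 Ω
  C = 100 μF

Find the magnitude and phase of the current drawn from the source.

Step 1 — Angular frequency: ω = 2π·f = 2π·2750 = 1.728e+04 rad/s.
Step 2 — Component impedances:
  R1: Z = R = 1060 Ω
  R2: Z = R = 574 Ω
  C: Z = 1/(jωC) = -j/(ω·C) = 0 - j0.5787 Ω
Step 3 — Parallel branch: R2 || C = 1/(1/R2 + 1/C) = 0.0005835 - j0.5787 Ω.
Step 4 — Series with R1: Z_total = R1 + (R2 || C) = 1060 - j0.5787 Ω = 1060∠-0.0° Ω.
Step 5 — Source phasor: V = 29.9∠-125.0° V = -17.15 - j24.49 V.
Step 6 — Ohm's law: I = V / Z_total = (-17.15 - j24.49) / (1060 - j0.5787) = -0.01617 - j0.02312 A.
Step 7 — Convert to polar: |I| = 0.02821 A, ∠I = -125.0°.

I = 0.02821∠-125.0° A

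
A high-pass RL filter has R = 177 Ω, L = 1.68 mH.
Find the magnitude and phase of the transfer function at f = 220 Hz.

Step 1 — Angular frequency: ω = 2π·220 = 1382 rad/s.
Step 2 — Transfer function: H(jω) = jωL/(R + jωL).
Step 3 — Numerator jωL = j·2.322; denominator R + jωL = 177 + j2.322.
Step 4 — H = 0.0001721 + j0.01312.
Step 5 — Magnitude: |H| = 0.01312 (-37.6 dB); phase: φ = 89.2°.

|H| = 0.01312 (-37.6 dB), φ = 89.2°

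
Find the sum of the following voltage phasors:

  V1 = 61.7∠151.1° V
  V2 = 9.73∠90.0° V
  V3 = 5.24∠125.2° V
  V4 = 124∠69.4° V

Step 1 — Convert each phasor to rectangular form:
  V1 = 61.7·(cos(151.1°) + j·sin(151.1°)) = -54.02 + j29.82 V
  V2 = 9.73·(cos(90.0°) + j·sin(90.0°)) = 0 + j9.73 V
  V3 = 5.24·(cos(125.2°) + j·sin(125.2°)) = -3.021 + j4.282 V
  V4 = 124·(cos(69.4°) + j·sin(69.4°)) = 43.63 + j116.1 V
Step 2 — Sum components: V_total = -13.41 + j159.9 V.
Step 3 — Convert to polar: |V_total| = 160.5 V, ∠V_total = 94.8°.

V_total = 160.5∠94.8° V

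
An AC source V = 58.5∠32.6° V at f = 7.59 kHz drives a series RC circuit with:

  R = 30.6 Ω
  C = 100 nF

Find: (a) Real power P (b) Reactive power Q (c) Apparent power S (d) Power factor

Step 1 — Angular frequency: ω = 2π·f = 2π·7590 = 4.769e+04 rad/s.
Step 2 — Component impedances:
  R: Z = R = 30.6 Ω
  C: Z = 1/(jωC) = -j/(ω·C) = 0 - j209.7 Ω
Step 3 — Series combination: Z_total = R + C = 30.6 - j209.7 Ω = 211.9∠-81.7° Ω.
Step 4 — Source phasor: V = 58.5∠32.6° V = 49.28 + j31.52 V.
Step 5 — Current: I = V / Z = -0.1136 + j0.2516 A = 0.2761∠114.3° A.
Step 6 — Complex power: S = V·I* = 2.332 - j15.98 VA.
Step 7 — Real power: P = Re(S) = 2.332 W.
Step 8 — Reactive power: Q = Im(S) = -15.98 VAR.
Step 9 — Apparent power: |S| = 16.15 VA.
Step 10 — Power factor: PF = P/|S| = 0.1444 (leading).

(a) P = 2.332 W  (b) Q = -15.98 VAR  (c) S = 16.15 VA  (d) PF = 0.1444 (leading)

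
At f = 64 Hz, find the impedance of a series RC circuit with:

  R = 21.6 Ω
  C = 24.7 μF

Step 1 — Angular frequency: ω = 2π·f = 2π·64 = 402.1 rad/s.
Step 2 — Component impedances:
  R: Z = R = 21.6 Ω
  C: Z = 1/(jωC) = -j/(ω·C) = 0 - j100.7 Ω
Step 3 — Series combination: Z_total = R + C = 21.6 - j100.7 Ω = 103∠-77.9° Ω.

Z = 21.6 - j100.7 Ω = 103∠-77.9° Ω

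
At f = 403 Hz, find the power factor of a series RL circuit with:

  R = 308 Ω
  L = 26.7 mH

Step 1 — Angular frequency: ω = 2π·f = 2π·403 = 2532 rad/s.
Step 2 — Component impedances:
  R: Z = R = 308 Ω
  L: Z = jωL = j·2532·0.0267 = 0 + j67.61 Ω
Step 3 — Series combination: Z_total = R + L = 308 + j67.61 Ω = 315.3∠12.4° Ω.
Step 4 — Power factor: PF = cos(φ) = Re(Z)/|Z| = 308/315.333 = 0.9767.
Step 5 — Type: Im(Z) = 67.61 ⇒ lagging (phase φ = 12.4°).

PF = 0.9767 (lagging, φ = 12.4°)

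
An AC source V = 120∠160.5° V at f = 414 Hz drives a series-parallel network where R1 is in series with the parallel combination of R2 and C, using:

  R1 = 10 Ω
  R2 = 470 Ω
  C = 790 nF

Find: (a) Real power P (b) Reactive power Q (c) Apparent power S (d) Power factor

Step 1 — Angular frequency: ω = 2π·f = 2π·414 = 2601 rad/s.
Step 2 — Component impedances:
  R1: Z = R = 10 Ω
  R2: Z = R = 470 Ω
  C: Z = 1/(jωC) = -j/(ω·C) = 0 - j486.6 Ω
Step 3 — Parallel branch: R2 || C = 1/(1/R2 + 1/C) = 243.2 - j234.9 Ω.
Step 4 — Series with R1: Z_total = R1 + (R2 || C) = 253.2 - j234.9 Ω = 345.3∠-42.9° Ω.
Step 5 — Source phasor: V = 120∠160.5° V = -113.1 + j40.06 V.
Step 6 — Current: I = V / Z = -0.319 - j0.1377 A = 0.3475∠-156.6° A.
Step 7 — Complex power: S = V·I* = 30.57 - j28.36 VA.
Step 8 — Real power: P = Re(S) = 30.57 W.
Step 9 — Reactive power: Q = Im(S) = -28.36 VAR.
Step 10 — Apparent power: |S| = 41.7 VA.
Step 11 — Power factor: PF = P/|S| = 0.7331 (leading).

(a) P = 30.57 W  (b) Q = -28.36 VAR  (c) S = 41.7 VA  (d) PF = 0.7331 (leading)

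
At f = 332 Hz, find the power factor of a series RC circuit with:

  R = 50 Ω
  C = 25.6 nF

Step 1 — Angular frequency: ω = 2π·f = 2π·332 = 2086 rad/s.
Step 2 — Component impedances:
  R: Z = R = 50 Ω
  C: Z = 1/(jωC) = -j/(ω·C) = 0 - j1.873e+04 Ω
Step 3 — Series combination: Z_total = R + C = 50 - j1.873e+04 Ω = 1.873e+04∠-89.8° Ω.
Step 4 — Power factor: PF = cos(φ) = Re(Z)/|Z| = 50/1.873e+04 = 0.00267.
Step 5 — Type: Im(Z) = -1.873e+04 ⇒ leading (phase φ = -89.8°).

PF = 0.00267 (leading, φ = -89.8°)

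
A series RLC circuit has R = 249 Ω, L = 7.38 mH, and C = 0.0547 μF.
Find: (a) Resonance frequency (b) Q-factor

Step 1 — Resonance condition Im(Z)=0 gives ω₀ = 1/√(LC).
Step 2 — ω₀ = 1/√(0.00738·5.47e-08) = 4.977e+04 rad/s.
Step 3 — f₀ = ω₀/(2π) = 7921 Hz.
Step 4 — Series Q: Q = ω₀L/R = 4.977e+04·0.00738/249 = 1.475.

(a) f₀ = 7921 Hz  (b) Q = 1.475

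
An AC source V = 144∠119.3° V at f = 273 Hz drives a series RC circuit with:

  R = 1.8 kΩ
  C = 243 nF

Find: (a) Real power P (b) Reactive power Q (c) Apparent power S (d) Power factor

Step 1 — Angular frequency: ω = 2π·f = 2π·273 = 1715 rad/s.
Step 2 — Component impedances:
  R: Z = R = 1800 Ω
  C: Z = 1/(jωC) = -j/(ω·C) = 0 - j2399 Ω
Step 3 — Series combination: Z_total = R + C = 1800 - j2399 Ω = 2999∠-53.1° Ω.
Step 4 — Source phasor: V = 144∠119.3° V = -70.47 + j125.6 V.
Step 5 — Current: I = V / Z = -0.04759 + j0.006333 A = 0.04801∠172.4° A.
Step 6 — Complex power: S = V·I* = 4.149 - j5.53 VA.
Step 7 — Real power: P = Re(S) = 4.149 W.
Step 8 — Reactive power: Q = Im(S) = -5.53 VAR.
Step 9 — Apparent power: |S| = 6.914 VA.
Step 10 — Power factor: PF = P/|S| = 0.6001 (leading).

(a) P = 4.149 W  (b) Q = -5.53 VAR  (c) S = 6.914 VA  (d) PF = 0.6001 (leading)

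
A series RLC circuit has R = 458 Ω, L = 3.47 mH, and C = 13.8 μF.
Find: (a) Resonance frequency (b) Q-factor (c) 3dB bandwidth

Step 1 — Resonance: ω₀ = 1/√(LC) = 1/√(0.00347·1.38e-05) = 4570 rad/s.
Step 2 — f₀ = ω₀/(2π) = 727.3 Hz.
Step 3 — Series Q: Q = ω₀L/R = 4570·0.00347/458 = 0.03462.
Step 4 — Bandwidth: Δω = ω₀/Q = 1.32e+05 rad/s; BW = Δω/(2π) = 2.101e+04 Hz.

(a) f₀ = 727.3 Hz  (b) Q = 0.03462  (c) BW = 2.101e+04 Hz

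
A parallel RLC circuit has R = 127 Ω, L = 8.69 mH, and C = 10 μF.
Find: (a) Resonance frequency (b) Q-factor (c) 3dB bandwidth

Step 1 — Resonance: ω₀ = 1/√(LC) = 1/√(0.00869·1e-05) = 3392 rad/s.
Step 2 — f₀ = ω₀/(2π) = 539.9 Hz.
Step 3 — Parallel Q: Q = R/(ω₀L) = 127/(3392·0.00869) = 4.308.
Step 4 — Bandwidth: Δω = ω₀/Q = 787.4 rad/s; BW = Δω/(2π) = 125.3 Hz.

(a) f₀ = 539.9 Hz  (b) Q = 4.308  (c) BW = 125.3 Hz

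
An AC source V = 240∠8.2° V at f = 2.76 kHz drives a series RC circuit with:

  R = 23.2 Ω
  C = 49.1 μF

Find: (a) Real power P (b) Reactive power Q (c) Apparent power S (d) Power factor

Step 1 — Angular frequency: ω = 2π·f = 2π·2760 = 1.734e+04 rad/s.
Step 2 — Component impedances:
  R: Z = R = 23.2 Ω
  C: Z = 1/(jωC) = -j/(ω·C) = 0 - j1.174 Ω
Step 3 — Series combination: Z_total = R + C = 23.2 - j1.174 Ω = 23.23∠-2.9° Ω.
Step 4 — Source phasor: V = 240∠8.2° V = 237.5 + j34.23 V.
Step 5 — Current: I = V / Z = 10.14 + j1.989 A = 10.33∠11.1° A.
Step 6 — Complex power: S = V·I* = 2476 - j125.4 VA.
Step 7 — Real power: P = Re(S) = 2476 W.
Step 8 — Reactive power: Q = Im(S) = -125.4 VAR.
Step 9 — Apparent power: |S| = 2480 VA.
Step 10 — Power factor: PF = P/|S| = 0.9987 (leading).

(a) P = 2476 W  (b) Q = -125.4 VAR  (c) S = 2480 VA  (d) PF = 0.9987 (leading)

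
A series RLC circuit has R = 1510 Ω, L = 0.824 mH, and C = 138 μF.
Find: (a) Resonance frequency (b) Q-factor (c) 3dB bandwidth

Step 1 — Resonance condition Im(Z)=0 gives ω₀ = 1/√(LC).
Step 2 — ω₀ = 1/√(0.000824·0.000138) = 2965 rad/s.
Step 3 — f₀ = ω₀/(2π) = 472 Hz.
Step 4 — Series Q: Q = ω₀L/R = 2965·0.000824/1510 = 0.001618.
Step 5 — 3dB bandwidth: Δω = ω₀/Q = 1.833e+06 rad/s; BW = Δω/(2π) = 2.917e+05 Hz.

(a) f₀ = 472 Hz  (b) Q = 0.001618  (c) BW = 2.917e+05 Hz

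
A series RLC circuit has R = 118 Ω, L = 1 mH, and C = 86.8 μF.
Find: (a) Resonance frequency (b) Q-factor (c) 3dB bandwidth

Step 1 — Resonance: ω₀ = 1/√(LC) = 1/√(0.001·8.68e-05) = 3394 rad/s.
Step 2 — f₀ = ω₀/(2π) = 540.2 Hz.
Step 3 — Series Q: Q = ω₀L/R = 3394·0.001/118 = 0.02876.
Step 4 — Bandwidth: Δω = ω₀/Q = 1.18e+05 rad/s; BW = Δω/(2π) = 1.878e+04 Hz.

(a) f₀ = 540.2 Hz  (b) Q = 0.02876  (c) BW = 1.878e+04 Hz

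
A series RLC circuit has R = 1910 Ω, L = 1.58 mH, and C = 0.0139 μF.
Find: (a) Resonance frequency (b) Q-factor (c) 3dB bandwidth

Step 1 — Resonance: ω₀ = 1/√(LC) = 1/√(0.00158·1.39e-08) = 2.134e+05 rad/s.
Step 2 — f₀ = ω₀/(2π) = 3.396e+04 Hz.
Step 3 — Series Q: Q = ω₀L/R = 2.134e+05·0.00158/1910 = 0.1765.
Step 4 — Bandwidth: Δω = ω₀/Q = 1.209e+06 rad/s; BW = Δω/(2π) = 1.924e+05 Hz.

(a) f₀ = 3.396e+04 Hz  (b) Q = 0.1765  (c) BW = 1.924e+05 Hz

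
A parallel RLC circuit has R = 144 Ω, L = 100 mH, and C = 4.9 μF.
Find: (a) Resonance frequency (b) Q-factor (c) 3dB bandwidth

Step 1 — Resonance: ω₀ = 1/√(LC) = 1/√(0.1·4.9e-06) = 1429 rad/s.
Step 2 — f₀ = ω₀/(2π) = 227.4 Hz.
Step 3 — Parallel Q: Q = R/(ω₀L) = 144/(1429·0.1) = 1.008.
Step 4 — Bandwidth: Δω = ω₀/Q = 1417 rad/s; BW = Δω/(2π) = 225.6 Hz.

(a) f₀ = 227.4 Hz  (b) Q = 1.008  (c) BW = 225.6 Hz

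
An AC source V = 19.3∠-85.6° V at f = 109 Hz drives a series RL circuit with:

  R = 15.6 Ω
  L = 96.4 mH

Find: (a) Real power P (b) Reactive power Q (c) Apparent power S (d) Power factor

Step 1 — Angular frequency: ω = 2π·f = 2π·109 = 684.9 rad/s.
Step 2 — Component impedances:
  R: Z = R = 15.6 Ω
  L: Z = jωL = j·684.9·0.0964 = 0 + j66.02 Ω
Step 3 — Series combination: Z_total = R + L = 15.6 + j66.02 Ω = 67.84∠76.7° Ω.
Step 4 — Source phasor: V = 19.3∠-85.6° V = 1.481 - j19.24 V.
Step 5 — Current: I = V / Z = -0.271 - j0.08647 A = 0.2845∠-162.3° A.
Step 6 — Complex power: S = V·I* = 1.263 + j5.344 VA.
Step 7 — Real power: P = Re(S) = 1.263 W.
Step 8 — Reactive power: Q = Im(S) = 5.344 VAR.
Step 9 — Apparent power: |S| = 5.491 VA.
Step 10 — Power factor: PF = P/|S| = 0.23 (lagging).

(a) P = 1.263 W  (b) Q = 5.344 VAR  (c) S = 5.491 VA  (d) PF = 0.23 (lagging)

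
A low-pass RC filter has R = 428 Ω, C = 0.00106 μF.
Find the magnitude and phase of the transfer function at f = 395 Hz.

Step 1 — Angular frequency: ω = 2π·395 = 2482 rad/s.
Step 2 — Transfer function: H(jω) = 1/(1 + jωRC).
Step 3 — Denominator: 1 + jωRC = 1 + j·2482·428·1.06e-09 = 1 + j0.001126.
Step 4 — H = 1 - j0.001126.
Step 5 — Magnitude: |H| = 1 (-0.0 dB); phase: φ = -0.1°.

|H| = 1 (-0.0 dB), φ = -0.1°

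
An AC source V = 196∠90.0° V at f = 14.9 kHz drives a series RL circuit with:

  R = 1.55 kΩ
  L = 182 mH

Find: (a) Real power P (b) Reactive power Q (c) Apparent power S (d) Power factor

Step 1 — Angular frequency: ω = 2π·f = 2π·1.49e+04 = 9.362e+04 rad/s.
Step 2 — Component impedances:
  R: Z = R = 1550 Ω
  L: Z = jωL = j·9.362e+04·0.182 = 0 + j1.704e+04 Ω
Step 3 — Series combination: Z_total = R + L = 1550 + j1.704e+04 Ω = 1.711e+04∠84.8° Ω.
Step 4 — Source phasor: V = 196∠90.0° V = 0 + j196 V.
Step 5 — Current: I = V / Z = 0.01141 + j0.001038 A = 0.01146∠5.2° A.
Step 6 — Complex power: S = V·I* = 0.2034 + j2.236 VA.
Step 7 — Real power: P = Re(S) = 0.2034 W.
Step 8 — Reactive power: Q = Im(S) = 2.236 VAR.
Step 9 — Apparent power: |S| = 2.245 VA.
Step 10 — Power factor: PF = P/|S| = 0.0906 (lagging).

(a) P = 0.2034 W  (b) Q = 2.236 VAR  (c) S = 2.245 VA  (d) PF = 0.0906 (lagging)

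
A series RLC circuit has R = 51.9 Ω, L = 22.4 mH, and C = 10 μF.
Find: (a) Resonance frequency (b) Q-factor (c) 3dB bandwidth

Step 1 — Resonance condition Im(Z)=0 gives ω₀ = 1/√(LC).
Step 2 — ω₀ = 1/√(0.0224·1e-05) = 2113 rad/s.
Step 3 — f₀ = ω₀/(2π) = 336.3 Hz.
Step 4 — Series Q: Q = ω₀L/R = 2113·0.0224/51.9 = 0.9119.
Step 5 — 3dB bandwidth: Δω = ω₀/Q = 2317 rad/s; BW = Δω/(2π) = 368.8 Hz.

(a) f₀ = 336.3 Hz  (b) Q = 0.9119  (c) BW = 368.8 Hz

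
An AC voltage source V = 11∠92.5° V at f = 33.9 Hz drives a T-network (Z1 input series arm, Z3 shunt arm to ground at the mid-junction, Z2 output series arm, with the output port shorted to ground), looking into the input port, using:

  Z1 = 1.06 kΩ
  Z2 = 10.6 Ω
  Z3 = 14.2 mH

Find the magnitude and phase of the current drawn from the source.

Step 1 — Angular frequency: ω = 2π·f = 2π·33.9 = 213 rad/s.
Step 2 — Component impedances:
  Z1: Z = R = 1060 Ω
  Z2: Z = R = 10.6 Ω
  Z3: Z = jωL = j·213·0.0142 = 0 + j3.025 Ω
Step 3 — With the output port shorted to ground, the output series arm Z2 runs from the junction to ground; the shunt arm Z3 also runs from the junction to ground. They appear in parallel: Z3 || Z2 = 0.7981 + j2.797 Ω.
Step 4 — Series with input arm Z1: Z_in = Z1 + (Z3 || Z2) = 1061 + j2.797 Ω = 1061∠0.2° Ω.
Step 5 — Source phasor: V = 11∠92.5° V = -0.4798 + j10.99 V.
Step 6 — Ohm's law: I = V / Z_total = (-0.4798 + j10.99) / (1061 + j2.797) = -0.000425 + j0.01036 A.
Step 7 — Convert to polar: |I| = 0.01037 A, ∠I = 92.3°.

I = 0.01037∠92.3° A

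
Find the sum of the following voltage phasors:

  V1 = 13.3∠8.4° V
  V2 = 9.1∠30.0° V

Step 1 — Convert each phasor to rectangular form:
  V1 = 13.3·(cos(8.4°) + j·sin(8.4°)) = 13.16 + j1.943 V
  V2 = 9.1·(cos(30.0°) + j·sin(30.0°)) = 7.881 + j4.55 V
Step 2 — Sum components: V_total = 21.04 + j6.493 V.
Step 3 — Convert to polar: |V_total| = 22.02 V, ∠V_total = 17.2°.

V_total = 22.02∠17.2° V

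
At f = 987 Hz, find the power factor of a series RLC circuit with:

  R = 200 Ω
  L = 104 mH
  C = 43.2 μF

Step 1 — Angular frequency: ω = 2π·f = 2π·987 = 6202 rad/s.
Step 2 — Component impedances:
  R: Z = R = 200 Ω
  L: Z = jωL = j·6202·0.104 = 0 + j645 Ω
  C: Z = 1/(jωC) = -j/(ω·C) = 0 - j3.733 Ω
Step 3 — Series combination: Z_total = R + L + C = 200 + j641.2 Ω = 671.7∠72.7° Ω.
Step 4 — Power factor: PF = cos(φ) = Re(Z)/|Z| = 200/671.7 = 0.2978.
Step 5 — Type: Im(Z) = 641.2 ⇒ lagging (phase φ = 72.7°).

PF = 0.2978 (lagging, φ = 72.7°)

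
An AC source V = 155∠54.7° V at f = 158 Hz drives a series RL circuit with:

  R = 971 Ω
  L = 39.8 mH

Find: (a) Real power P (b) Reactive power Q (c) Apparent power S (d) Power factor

Step 1 — Angular frequency: ω = 2π·f = 2π·158 = 992.7 rad/s.
Step 2 — Component impedances:
  R: Z = R = 971 Ω
  L: Z = jωL = j·992.7·0.0398 = 0 + j39.51 Ω
Step 3 — Series combination: Z_total = R + L = 971 + j39.51 Ω = 971.8∠2.3° Ω.
Step 4 — Source phasor: V = 155∠54.7° V = 89.57 + j126.5 V.
Step 5 — Current: I = V / Z = 0.09738 + j0.1263 A = 0.1595∠52.4° A.
Step 6 — Complex power: S = V·I* = 24.7 + j1.005 VA.
Step 7 — Real power: P = Re(S) = 24.7 W.
Step 8 — Reactive power: Q = Im(S) = 1.005 VAR.
Step 9 — Apparent power: |S| = 24.72 VA.
Step 10 — Power factor: PF = P/|S| = 0.9992 (lagging).

(a) P = 24.7 W  (b) Q = 1.005 VAR  (c) S = 24.72 VA  (d) PF = 0.9992 (lagging)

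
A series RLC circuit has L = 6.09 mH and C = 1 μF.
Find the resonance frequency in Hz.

Step 1 — Resonance condition Im(Z)=0 gives ω₀ = 1/√(LC).
Step 2 — ω₀ = 1/√(0.00609·1e-06) = 1.281e+04 rad/s.
Step 3 — f₀ = ω₀/(2π) = 2039 Hz.

f₀ = 2039 Hz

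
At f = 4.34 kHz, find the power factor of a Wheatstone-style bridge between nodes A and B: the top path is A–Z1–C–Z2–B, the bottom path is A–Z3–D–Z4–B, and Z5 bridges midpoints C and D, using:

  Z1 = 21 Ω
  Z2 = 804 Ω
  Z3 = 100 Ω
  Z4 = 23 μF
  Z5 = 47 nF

Step 1 — Angular frequency: ω = 2π·f = 2π·4340 = 2.727e+04 rad/s.
Step 2 — Component impedances:
  Z1: Z = R = 21 Ω
  Z2: Z = R = 804 Ω
  Z3: Z = R = 100 Ω
  Z4: Z = 1/(jωC) = -j/(ω·C) = 0 - j1.594 Ω
  Z5: Z = 1/(jωC) = -j/(ω·C) = 0 - j780.2 Ω
Step 3 — Bridge requires nodal analysis (the Z5 bridge couples midpoints C and D, so the two paths cannot be reduced to a simple series/parallel combination). Setting node B to ground and injecting 1 A at node A, the 3-node admittance system at A, C, D solves to V_A = Z_AB = 87.95 - j10.78 Ω = 88.61∠-7.0° Ω.
Step 4 — Power factor: PF = cos(φ) = Re(Z)/|Z| = 87.95/88.61 = 0.9926.
Step 5 — Type: Im(Z) = -10.78 ⇒ leading (phase φ = -7.0°).

PF = 0.9926 (leading, φ = -7.0°)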